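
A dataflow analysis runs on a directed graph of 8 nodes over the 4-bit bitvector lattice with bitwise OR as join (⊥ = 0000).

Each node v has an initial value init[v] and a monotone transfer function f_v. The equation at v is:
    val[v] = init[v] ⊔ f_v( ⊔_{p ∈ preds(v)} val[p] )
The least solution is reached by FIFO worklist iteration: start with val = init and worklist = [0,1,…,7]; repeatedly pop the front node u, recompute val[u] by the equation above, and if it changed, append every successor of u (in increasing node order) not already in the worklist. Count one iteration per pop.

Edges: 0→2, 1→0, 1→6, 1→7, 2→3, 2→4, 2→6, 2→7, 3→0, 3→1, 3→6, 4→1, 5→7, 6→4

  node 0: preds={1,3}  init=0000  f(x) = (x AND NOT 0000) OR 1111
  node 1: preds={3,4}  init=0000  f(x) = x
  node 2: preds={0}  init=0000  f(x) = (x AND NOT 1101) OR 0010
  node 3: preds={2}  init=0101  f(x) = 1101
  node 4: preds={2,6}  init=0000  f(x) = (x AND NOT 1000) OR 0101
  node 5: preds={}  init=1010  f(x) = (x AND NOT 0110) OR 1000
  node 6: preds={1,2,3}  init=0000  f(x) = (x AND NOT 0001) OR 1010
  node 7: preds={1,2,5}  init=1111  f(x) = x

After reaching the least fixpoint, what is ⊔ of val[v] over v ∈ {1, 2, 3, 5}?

1111

Trace (14 dequeues):
  [1] u=0 | in 0101 | out 1111 | prev 0000 | push {}
  [2] u=1 | in 0101 | out 0101 | prev 0000 | push {0}
  [3] u=2 | in 1111 | out 0010 | prev 0000 | push {}
  [4] u=3 | in 0010 | out 1101 | prev 0101 | push {1}
  [5] u=4 | in 0010 | out 0111 | prev 0000 | push {}
  [6] u=5 | in 0000 | out 1010 | ==
  [7] u=6 | in 1111 | out 1110 | prev 0000 | push {4}
  [8] u=7 | in 1111 | out 1111 | ==
  [9] u=0 | in 1101 | out 1111 | ==
  [10] u=1 | in 1111 | out 1111 | prev 0101 | push {0,6,7}
  [11] u=4 | in 1110 | out 0111 | ==
  [12] u=0 | in 1111 | out 1111 | ==
  [13] u=6 | in 1111 | out 1110 | ==
  [14] u=7 | in 1111 | out 1111 | ==

Converged values:
  [0] 1111
  [1] 1111
  [2] 0010
  [3] 1101
  [4] 0111
  [5] 1010
  [6] 1110
  [7] 1111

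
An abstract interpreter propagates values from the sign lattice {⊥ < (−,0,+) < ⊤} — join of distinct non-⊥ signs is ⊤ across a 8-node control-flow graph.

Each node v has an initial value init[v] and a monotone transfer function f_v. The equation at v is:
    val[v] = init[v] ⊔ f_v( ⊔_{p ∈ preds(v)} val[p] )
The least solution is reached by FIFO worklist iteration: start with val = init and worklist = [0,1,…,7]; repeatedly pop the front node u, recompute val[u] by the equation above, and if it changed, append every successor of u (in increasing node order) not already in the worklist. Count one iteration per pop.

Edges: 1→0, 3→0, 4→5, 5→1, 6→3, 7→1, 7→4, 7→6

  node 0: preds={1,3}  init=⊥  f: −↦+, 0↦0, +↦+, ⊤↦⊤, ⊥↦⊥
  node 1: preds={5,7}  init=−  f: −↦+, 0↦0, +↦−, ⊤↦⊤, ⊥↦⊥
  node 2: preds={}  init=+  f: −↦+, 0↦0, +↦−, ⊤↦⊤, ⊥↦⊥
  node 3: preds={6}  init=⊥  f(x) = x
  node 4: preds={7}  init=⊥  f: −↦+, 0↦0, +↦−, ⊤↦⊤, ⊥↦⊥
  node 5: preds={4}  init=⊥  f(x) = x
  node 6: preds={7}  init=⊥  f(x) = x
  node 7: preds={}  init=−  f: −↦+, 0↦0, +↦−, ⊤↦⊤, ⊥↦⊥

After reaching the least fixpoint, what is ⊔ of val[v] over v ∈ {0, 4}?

⊤

Iteration log — 12 steps:
  step 1. node 0  ⊔preds=−  new=+  old=⊥  +wl: 
  step 2. node 1  ⊔preds=−  new=⊤  old=−  +wl: 0
  step 3. node 2  ⊔preds=⊥  new=+  stable
  step 4. node 3  ⊔preds=⊥  new=⊥  stable
  step 5. node 4  ⊔preds=−  new=+  old=⊥  +wl: 
  step 6. node 5  ⊔preds=+  new=+  old=⊥  +wl: 1
  step 7. node 6  ⊔preds=−  new=−  old=⊥  +wl: 3
  step 8. node 7  ⊔preds=⊥  new=−  stable
  step 9. node 0  ⊔preds=⊤  new=⊤  old=+  +wl: 
  step 10. node 1  ⊔preds=⊤  new=⊤  stable
  step 11. node 3  ⊔preds=−  new=−  old=⊥  +wl: 0
  step 12. node 0  ⊔preds=⊤  new=⊤  stable

Least fixpoint reached:
  node 0: ⊤
  node 1: ⊤
  node 2: +
  node 3: −
  node 4: +
  node 5: +
  node 6: −
  node 7: −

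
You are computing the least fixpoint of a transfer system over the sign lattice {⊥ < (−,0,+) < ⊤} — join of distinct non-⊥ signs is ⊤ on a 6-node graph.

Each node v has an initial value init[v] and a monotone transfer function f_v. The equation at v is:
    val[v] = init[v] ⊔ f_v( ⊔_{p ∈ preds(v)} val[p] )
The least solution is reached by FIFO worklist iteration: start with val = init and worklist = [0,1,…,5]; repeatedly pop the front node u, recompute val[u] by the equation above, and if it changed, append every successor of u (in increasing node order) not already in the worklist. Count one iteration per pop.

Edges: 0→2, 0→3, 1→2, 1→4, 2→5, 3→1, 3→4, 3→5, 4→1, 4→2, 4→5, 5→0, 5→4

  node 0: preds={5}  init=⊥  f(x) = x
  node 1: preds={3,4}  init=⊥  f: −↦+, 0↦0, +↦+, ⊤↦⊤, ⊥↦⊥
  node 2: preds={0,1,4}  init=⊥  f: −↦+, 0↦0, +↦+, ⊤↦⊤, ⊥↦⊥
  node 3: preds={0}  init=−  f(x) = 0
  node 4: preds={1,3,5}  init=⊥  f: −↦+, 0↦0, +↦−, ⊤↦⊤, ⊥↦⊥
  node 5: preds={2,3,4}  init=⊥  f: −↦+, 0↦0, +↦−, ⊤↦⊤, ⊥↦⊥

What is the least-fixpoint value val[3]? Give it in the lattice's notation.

⊤

Trace (13 dequeues):
  [1] u=0 | in ⊥ | out ⊥ | ==
  [2] u=1 | in − | out + | prev ⊥ | push {}
  [3] u=2 | in + | out + | prev ⊥ | push {}
  [4] u=3 | in ⊥ | out ⊤ | prev − | push {1}
  [5] u=4 | in ⊤ | out ⊤ | prev ⊥ | push {2}
  [6] u=5 | in ⊤ | out ⊤ | prev ⊥ | push {0,4}
  [7] u=1 | in ⊤ | out ⊤ | prev + | push {}
  [8] u=2 | in ⊤ | out ⊤ | prev + | push {5}
  [9] u=0 | in ⊤ | out ⊤ | prev ⊥ | push {2,3}
  [10] u=4 | in ⊤ | out ⊤ | ==
  [11] u=5 | in ⊤ | out ⊤ | ==
  [12] u=2 | in ⊤ | out ⊤ | ==
  [13] u=3 | in ⊤ | out ⊤ | ==

Converged values:
  [0] ⊤
  [1] ⊤
  [2] ⊤
  [3] ⊤
  [4] ⊤
  [5] ⊤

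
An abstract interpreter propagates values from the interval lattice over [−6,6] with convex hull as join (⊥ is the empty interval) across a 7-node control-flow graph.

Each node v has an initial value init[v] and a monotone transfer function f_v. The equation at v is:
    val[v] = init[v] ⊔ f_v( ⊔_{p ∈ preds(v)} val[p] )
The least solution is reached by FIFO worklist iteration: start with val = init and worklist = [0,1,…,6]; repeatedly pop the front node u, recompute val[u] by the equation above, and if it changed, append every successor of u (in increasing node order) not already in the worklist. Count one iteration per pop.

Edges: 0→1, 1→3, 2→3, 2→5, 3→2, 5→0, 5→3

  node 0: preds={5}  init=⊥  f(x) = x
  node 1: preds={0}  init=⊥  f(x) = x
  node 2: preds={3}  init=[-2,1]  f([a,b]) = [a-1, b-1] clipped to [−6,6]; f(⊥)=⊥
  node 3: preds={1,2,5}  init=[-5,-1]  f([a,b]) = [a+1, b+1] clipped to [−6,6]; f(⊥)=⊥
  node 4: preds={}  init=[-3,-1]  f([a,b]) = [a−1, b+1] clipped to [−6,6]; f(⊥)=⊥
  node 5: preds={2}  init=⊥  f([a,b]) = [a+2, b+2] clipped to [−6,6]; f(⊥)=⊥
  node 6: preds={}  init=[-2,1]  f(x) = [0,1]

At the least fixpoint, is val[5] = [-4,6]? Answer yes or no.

Iteration log — 24 steps:
  step 1. node 0  ⊔preds=⊥  new=⊥  stable
  step 2. node 1  ⊔preds=⊥  new=⊥  stable
  step 3. node 2  ⊔preds=[-5,-1]  new=[-6,1]  old=[-2,1]  +wl: 
  step 4. node 3  ⊔preds=[-6,1]  new=[-5,2]  old=[-5,-1]  +wl: 2
  step 5. node 4  ⊔preds=⊥  new=[-3,-1]  stable
  step 6. node 5  ⊔preds=[-6,1]  new=[-4,3]  old=⊥  +wl: 0,3
  step 7. node 6  ⊔preds=⊥  new=[-2,1]  stable
  step 8. node 2  ⊔preds=[-5,2]  new=[-6,1]  stable
  step 9. node 0  ⊔preds=[-4,3]  new=[-4,3]  old=⊥  +wl: 1
  step 10. node 3  ⊔preds=[-6,3]  new=[-5,4]  old=[-5,2]  +wl: 2
  step 11. node 1  ⊔preds=[-4,3]  new=[-4,3]  old=⊥  +wl: 3
  step 12. node 2  ⊔preds=[-5,4]  new=[-6,3]  old=[-6,1]  +wl: 5
  step 13. node 3  ⊔preds=[-6,3]  new=[-5,4]  stable
  step 14. node 5  ⊔preds=[-6,3]  new=[-4,5]  old=[-4,3]  +wl: 0,3
  step 15. node 0  ⊔preds=[-4,5]  new=[-4,5]  old=[-4,3]  +wl: 1
  step 16. node 3  ⊔preds=[-6,5]  new=[-5,6]  old=[-5,4]  +wl: 2
  step 17. node 1  ⊔preds=[-4,5]  new=[-4,5]  old=[-4,3]  +wl: 3
  step 18. node 2  ⊔preds=[-5,6]  new=[-6,5]  old=[-6,3]  +wl: 5
  step 19. node 3  ⊔preds=[-6,5]  new=[-5,6]  stable
  step 20. node 5  ⊔preds=[-6,5]  new=[-4,6]  old=[-4,5]  +wl: 0,3
  step 21. node 0  ⊔preds=[-4,6]  new=[-4,6]  old=[-4,5]  +wl: 1
  step 22. node 3  ⊔preds=[-6,6]  new=[-5,6]  stable
  step 23. node 1  ⊔preds=[-4,6]  new=[-4,6]  old=[-4,5]  +wl: 3
  step 24. node 3  ⊔preds=[-6,6]  new=[-5,6]  stable

Least fixpoint reached:
  node 0: [-4,6]
  node 1: [-4,6]
  node 2: [-6,5]
  node 3: [-5,6]
  node 4: [-3,-1]
  node 5: [-4,6]
  node 6: [-2,1]

yes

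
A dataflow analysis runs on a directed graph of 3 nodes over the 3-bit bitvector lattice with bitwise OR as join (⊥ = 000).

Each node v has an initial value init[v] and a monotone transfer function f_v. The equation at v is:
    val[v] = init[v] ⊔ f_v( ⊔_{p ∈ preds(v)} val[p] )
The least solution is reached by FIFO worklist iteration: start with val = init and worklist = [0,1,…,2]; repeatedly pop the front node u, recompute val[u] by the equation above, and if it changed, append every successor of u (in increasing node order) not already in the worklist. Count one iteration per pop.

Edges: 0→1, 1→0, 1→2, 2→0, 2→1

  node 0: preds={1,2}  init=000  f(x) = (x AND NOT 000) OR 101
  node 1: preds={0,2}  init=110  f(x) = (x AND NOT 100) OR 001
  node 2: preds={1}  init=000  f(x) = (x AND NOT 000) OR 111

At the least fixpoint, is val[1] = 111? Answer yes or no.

Trace (5 dequeues):
  [1] u=0 | in 110 | out 111 | prev 000 | push {}
  [2] u=1 | in 111 | out 111 | prev 110 | push {0}
  [3] u=2 | in 111 | out 111 | prev 000 | push {1}
  [4] u=0 | in 111 | out 111 | ==
  [5] u=1 | in 111 | out 111 | ==

Converged values:
  [0] 111
  [1] 111
  [2] 111

yes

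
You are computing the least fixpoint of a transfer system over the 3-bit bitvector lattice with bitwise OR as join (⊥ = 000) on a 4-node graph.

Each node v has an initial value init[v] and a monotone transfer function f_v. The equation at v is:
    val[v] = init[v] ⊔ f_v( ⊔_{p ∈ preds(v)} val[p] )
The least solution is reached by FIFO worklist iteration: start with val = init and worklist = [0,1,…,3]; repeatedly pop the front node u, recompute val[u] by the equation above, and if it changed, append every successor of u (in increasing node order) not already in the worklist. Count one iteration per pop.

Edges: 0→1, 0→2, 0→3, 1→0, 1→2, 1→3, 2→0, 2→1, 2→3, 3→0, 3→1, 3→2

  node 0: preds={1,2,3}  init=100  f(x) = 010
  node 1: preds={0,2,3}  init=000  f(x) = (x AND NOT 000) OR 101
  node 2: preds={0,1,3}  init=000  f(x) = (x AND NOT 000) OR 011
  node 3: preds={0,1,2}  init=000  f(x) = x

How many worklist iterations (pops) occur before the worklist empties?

Trace (7 dequeues):
  [1] u=0 | in 000 | out 110 | prev 100 | push {}
  [2] u=1 | in 110 | out 111 | prev 000 | push {0}
  [3] u=2 | in 111 | out 111 | prev 000 | push {1}
  [4] u=3 | in 111 | out 111 | prev 000 | push {2}
  [5] u=0 | in 111 | out 110 | ==
  [6] u=1 | in 111 | out 111 | ==
  [7] u=2 | in 111 | out 111 | ==

Converged values:
  [0] 110
  [1] 111
  [2] 111
  [3] 111

7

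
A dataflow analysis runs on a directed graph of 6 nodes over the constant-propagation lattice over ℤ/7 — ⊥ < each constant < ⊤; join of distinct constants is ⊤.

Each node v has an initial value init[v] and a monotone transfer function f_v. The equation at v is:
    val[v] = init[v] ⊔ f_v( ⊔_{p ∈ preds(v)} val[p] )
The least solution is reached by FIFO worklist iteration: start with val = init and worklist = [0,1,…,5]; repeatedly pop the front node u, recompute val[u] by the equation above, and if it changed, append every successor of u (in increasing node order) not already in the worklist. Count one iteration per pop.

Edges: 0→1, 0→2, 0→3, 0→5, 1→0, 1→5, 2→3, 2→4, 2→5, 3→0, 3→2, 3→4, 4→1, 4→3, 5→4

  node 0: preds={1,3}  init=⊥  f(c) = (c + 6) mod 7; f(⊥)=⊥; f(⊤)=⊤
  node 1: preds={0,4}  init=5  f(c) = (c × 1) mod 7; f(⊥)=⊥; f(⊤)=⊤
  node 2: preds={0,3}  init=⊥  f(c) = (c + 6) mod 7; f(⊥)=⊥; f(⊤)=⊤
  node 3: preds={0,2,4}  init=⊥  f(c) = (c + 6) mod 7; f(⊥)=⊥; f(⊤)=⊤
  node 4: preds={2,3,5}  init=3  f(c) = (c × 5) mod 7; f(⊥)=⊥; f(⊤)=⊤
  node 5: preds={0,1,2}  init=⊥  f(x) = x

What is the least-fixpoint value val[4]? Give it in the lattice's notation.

Trace (12 dequeues):
  [1] u=0 | in 5 | out 4 | prev ⊥ | push {}
  [2] u=1 | in ⊤ | out ⊤ | prev 5 | push {0}
  [3] u=2 | in 4 | out 3 | prev ⊥ | push {}
  [4] u=3 | in ⊤ | out ⊤ | prev ⊥ | push {2}
  [5] u=4 | in ⊤ | out ⊤ | prev 3 | push {1,3}
  [6] u=5 | in ⊤ | out ⊤ | prev ⊥ | push {4}
  [7] u=0 | in ⊤ | out ⊤ | prev 4 | push {5}
  [8] u=2 | in ⊤ | out ⊤ | prev 3 | push {}
  [9] u=1 | in ⊤ | out ⊤ | ==
  [10] u=3 | in ⊤ | out ⊤ | ==
  [11] u=4 | in ⊤ | out ⊤ | ==
  [12] u=5 | in ⊤ | out ⊤ | ==

Converged values:
  [0] ⊤
  [1] ⊤
  [2] ⊤
  [3] ⊤
  [4] ⊤
  [5] ⊤

⊤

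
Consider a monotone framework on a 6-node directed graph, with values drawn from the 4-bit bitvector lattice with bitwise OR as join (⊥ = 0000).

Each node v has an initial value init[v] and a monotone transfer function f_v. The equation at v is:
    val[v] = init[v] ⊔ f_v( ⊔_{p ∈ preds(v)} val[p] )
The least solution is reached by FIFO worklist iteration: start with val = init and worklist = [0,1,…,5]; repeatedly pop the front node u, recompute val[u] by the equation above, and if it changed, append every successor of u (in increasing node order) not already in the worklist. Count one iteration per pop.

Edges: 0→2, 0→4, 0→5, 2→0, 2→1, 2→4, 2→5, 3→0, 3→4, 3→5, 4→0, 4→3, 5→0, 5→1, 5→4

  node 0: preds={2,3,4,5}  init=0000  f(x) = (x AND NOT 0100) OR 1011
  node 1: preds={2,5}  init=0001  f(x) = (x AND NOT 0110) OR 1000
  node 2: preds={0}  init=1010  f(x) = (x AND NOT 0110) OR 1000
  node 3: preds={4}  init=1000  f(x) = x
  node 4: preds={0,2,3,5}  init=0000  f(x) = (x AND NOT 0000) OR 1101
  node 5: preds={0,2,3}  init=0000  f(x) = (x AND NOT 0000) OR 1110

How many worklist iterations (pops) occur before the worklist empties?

12

Trace (12 dequeues):
  [1] u=0 | in 1010 | out 1011 | prev 0000 | push {}
  [2] u=1 | in 1010 | out 1001 | prev 0001 | push {}
  [3] u=2 | in 1011 | out 1011 | prev 1010 | push {0,1}
  [4] u=3 | in 0000 | out 1000 | ==
  [5] u=4 | in 1011 | out 1111 | prev 0000 | push {3}
  [6] u=5 | in 1011 | out 1111 | prev 0000 | push {4}
  [7] u=0 | in 1111 | out 1011 | ==
  [8] u=1 | in 1111 | out 1001 | ==
  [9] u=3 | in 1111 | out 1111 | prev 1000 | push {0,5}
  [10] u=4 | in 1111 | out 1111 | ==
  [11] u=0 | in 1111 | out 1011 | ==
  [12] u=5 | in 1111 | out 1111 | ==

Converged values:
  [0] 1011
  [1] 1001
  [2] 1011
  [3] 1111
  [4] 1111
  [5] 1111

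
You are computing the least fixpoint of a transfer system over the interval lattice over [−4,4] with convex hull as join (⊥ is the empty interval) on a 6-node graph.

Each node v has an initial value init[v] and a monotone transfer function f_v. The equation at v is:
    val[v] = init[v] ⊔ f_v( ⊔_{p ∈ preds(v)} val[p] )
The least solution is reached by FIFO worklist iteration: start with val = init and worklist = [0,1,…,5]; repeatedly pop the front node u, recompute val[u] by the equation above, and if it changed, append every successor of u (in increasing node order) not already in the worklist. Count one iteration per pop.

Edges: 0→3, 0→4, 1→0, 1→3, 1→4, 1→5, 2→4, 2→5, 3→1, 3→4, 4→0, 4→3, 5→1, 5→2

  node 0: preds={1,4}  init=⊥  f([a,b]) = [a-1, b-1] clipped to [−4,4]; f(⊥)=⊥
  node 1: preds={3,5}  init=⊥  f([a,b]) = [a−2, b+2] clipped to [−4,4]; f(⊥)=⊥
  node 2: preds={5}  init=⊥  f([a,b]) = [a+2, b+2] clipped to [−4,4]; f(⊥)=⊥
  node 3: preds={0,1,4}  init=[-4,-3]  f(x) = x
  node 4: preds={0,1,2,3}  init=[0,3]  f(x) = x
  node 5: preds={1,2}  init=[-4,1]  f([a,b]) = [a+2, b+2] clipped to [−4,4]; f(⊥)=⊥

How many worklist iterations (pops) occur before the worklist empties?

16

Trace (16 dequeues):
  [1] u=0 | in [0,3] | out [-1,2] | prev ⊥ | push {}
  [2] u=1 | in [-4,1] | out [-4,3] | prev ⊥ | push {0}
  [3] u=2 | in [-4,1] | out [-2,3] | prev ⊥ | push {}
  [4] u=3 | in [-4,3] | out [-4,3] | prev [-4,-3] | push {1}
  [5] u=4 | in [-4,3] | out [-4,3] | prev [0,3] | push {3}
  [6] u=5 | in [-4,3] | out [-4,4] | prev [-4,1] | push {2}
  [7] u=0 | in [-4,3] | out [-4,2] | prev [-1,2] | push {4}
  [8] u=1 | in [-4,4] | out [-4,4] | prev [-4,3] | push {0,5}
  [9] u=3 | in [-4,4] | out [-4,4] | prev [-4,3] | push {1}
  [10] u=2 | in [-4,4] | out [-2,4] | prev [-2,3] | push {}
  [11] u=4 | in [-4,4] | out [-4,4] | prev [-4,3] | push {3}
  [12] u=0 | in [-4,4] | out [-4,3] | prev [-4,2] | push {4}
  [13] u=5 | in [-4,4] | out [-4,4] | ==
  [14] u=1 | in [-4,4] | out [-4,4] | ==
  [15] u=3 | in [-4,4] | out [-4,4] | ==
  [16] u=4 | in [-4,4] | out [-4,4] | ==

Converged values:
  [0] [-4,3]
  [1] [-4,4]
  [2] [-2,4]
  [3] [-4,4]
  [4] [-4,4]
  [5] [-4,4]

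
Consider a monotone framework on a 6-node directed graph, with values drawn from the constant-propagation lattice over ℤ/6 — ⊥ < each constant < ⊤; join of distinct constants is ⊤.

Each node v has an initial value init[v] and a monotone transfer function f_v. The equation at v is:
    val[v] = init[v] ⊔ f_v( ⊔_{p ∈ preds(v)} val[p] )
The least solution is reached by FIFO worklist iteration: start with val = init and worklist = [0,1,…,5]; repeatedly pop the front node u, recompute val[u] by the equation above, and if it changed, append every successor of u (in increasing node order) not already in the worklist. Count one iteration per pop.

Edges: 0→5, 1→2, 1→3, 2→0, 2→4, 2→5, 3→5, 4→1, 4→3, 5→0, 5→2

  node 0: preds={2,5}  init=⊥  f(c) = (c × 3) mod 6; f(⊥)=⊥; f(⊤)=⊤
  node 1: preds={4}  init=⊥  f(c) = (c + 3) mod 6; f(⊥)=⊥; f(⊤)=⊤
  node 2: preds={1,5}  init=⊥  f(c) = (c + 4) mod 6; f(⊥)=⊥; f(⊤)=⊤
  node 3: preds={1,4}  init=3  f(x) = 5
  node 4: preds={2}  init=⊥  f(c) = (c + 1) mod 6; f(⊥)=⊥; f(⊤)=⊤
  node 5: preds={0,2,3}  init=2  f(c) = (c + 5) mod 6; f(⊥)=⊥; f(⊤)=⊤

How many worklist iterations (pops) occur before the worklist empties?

Worklist (16 pops):
  #1 pop 0: in=2 → 0 (was ⊥); enqueue []
  #2 pop 1: in=⊥ → ⊥ (no change)
  #3 pop 2: in=2 → 0 (was ⊥); enqueue [0]
  #4 pop 3: in=⊥ → ⊤ (was 3); enqueue []
  #5 pop 4: in=0 → 1 (was ⊥); enqueue [1,3]
  #6 pop 5: in=⊤ → ⊤ (was 2); enqueue [2]
  #7 pop 0: in=⊤ → ⊤ (was 0); enqueue [5]
  #8 pop 1: in=1 → 4 (was ⊥); enqueue []
  #9 pop 3: in=⊤ → ⊤ (no change)
  #10 pop 2: in=⊤ → ⊤ (was 0); enqueue [0,4]
  #11 pop 5: in=⊤ → ⊤ (no change)
  #12 pop 0: in=⊤ → ⊤ (no change)
  #13 pop 4: in=⊤ → ⊤ (was 1); enqueue [1,3]
  #14 pop 1: in=⊤ → ⊤ (was 4); enqueue [2]
  #15 pop 3: in=⊤ → ⊤ (no change)
  #16 pop 2: in=⊤ → ⊤ (no change)

Fixpoint:
  val[0] = ⊤
  val[1] = ⊤
  val[2] = ⊤
  val[3] = ⊤
  val[4] = ⊤
  val[5] = ⊤

16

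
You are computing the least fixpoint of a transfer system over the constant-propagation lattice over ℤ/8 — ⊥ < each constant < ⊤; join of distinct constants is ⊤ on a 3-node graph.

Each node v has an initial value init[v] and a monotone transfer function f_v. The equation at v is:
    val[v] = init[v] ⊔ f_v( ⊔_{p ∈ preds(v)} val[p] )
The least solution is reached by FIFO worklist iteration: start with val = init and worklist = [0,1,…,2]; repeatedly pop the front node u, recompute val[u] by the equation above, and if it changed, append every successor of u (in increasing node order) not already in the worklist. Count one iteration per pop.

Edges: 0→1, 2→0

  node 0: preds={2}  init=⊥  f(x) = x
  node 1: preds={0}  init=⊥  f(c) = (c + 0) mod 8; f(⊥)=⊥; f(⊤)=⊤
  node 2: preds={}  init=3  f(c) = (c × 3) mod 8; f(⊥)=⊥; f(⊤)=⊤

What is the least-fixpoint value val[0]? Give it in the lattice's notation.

3

Trace (3 dequeues):
  [1] u=0 | in 3 | out 3 | prev ⊥ | push {}
  [2] u=1 | in 3 | out 3 | prev ⊥ | push {}
  [3] u=2 | in ⊥ | out 3 | ==

Converged values:
  [0] 3
  [1] 3
  [2] 3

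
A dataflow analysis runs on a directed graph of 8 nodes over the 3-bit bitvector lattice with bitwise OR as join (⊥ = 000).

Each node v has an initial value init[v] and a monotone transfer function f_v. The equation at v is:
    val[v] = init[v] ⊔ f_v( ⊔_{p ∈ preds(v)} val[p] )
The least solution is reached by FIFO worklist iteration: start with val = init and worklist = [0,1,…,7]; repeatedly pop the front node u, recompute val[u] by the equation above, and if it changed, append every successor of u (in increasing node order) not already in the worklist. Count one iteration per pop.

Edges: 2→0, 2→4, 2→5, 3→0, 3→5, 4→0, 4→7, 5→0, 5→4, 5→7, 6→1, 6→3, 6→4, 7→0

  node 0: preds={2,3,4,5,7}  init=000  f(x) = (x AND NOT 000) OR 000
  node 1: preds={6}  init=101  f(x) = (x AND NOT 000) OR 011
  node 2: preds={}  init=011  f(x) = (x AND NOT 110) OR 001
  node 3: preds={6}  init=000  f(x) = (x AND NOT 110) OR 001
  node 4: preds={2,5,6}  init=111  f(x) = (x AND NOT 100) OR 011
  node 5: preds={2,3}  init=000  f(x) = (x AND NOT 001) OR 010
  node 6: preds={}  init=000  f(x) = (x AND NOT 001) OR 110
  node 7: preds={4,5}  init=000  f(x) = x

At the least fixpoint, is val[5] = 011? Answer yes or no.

no

Iteration log — 12 steps:
  step 1. node 0  ⊔preds=111  new=111  old=000  +wl: 
  step 2. node 1  ⊔preds=000  new=111  old=101  +wl: 
  step 3. node 2  ⊔preds=000  new=011  stable
  step 4. node 3  ⊔preds=000  new=001  old=000  +wl: 0
  step 5. node 4  ⊔preds=011  new=111  stable
  step 6. node 5  ⊔preds=011  new=010  old=000  +wl: 4
  step 7. node 6  ⊔preds=000  new=110  old=000  +wl: 1,3
  step 8. node 7  ⊔preds=111  new=111  old=000  +wl: 
  step 9. node 0  ⊔preds=111  new=111  stable
  step 10. node 4  ⊔preds=111  new=111  stable
  step 11. node 1  ⊔preds=110  new=111  stable
  step 12. node 3  ⊔preds=110  new=001  stable

Least fixpoint reached:
  node 0: 111
  node 1: 111
  node 2: 011
  node 3: 001
  node 4: 111
  node 5: 010
  node 6: 110
  node 7: 111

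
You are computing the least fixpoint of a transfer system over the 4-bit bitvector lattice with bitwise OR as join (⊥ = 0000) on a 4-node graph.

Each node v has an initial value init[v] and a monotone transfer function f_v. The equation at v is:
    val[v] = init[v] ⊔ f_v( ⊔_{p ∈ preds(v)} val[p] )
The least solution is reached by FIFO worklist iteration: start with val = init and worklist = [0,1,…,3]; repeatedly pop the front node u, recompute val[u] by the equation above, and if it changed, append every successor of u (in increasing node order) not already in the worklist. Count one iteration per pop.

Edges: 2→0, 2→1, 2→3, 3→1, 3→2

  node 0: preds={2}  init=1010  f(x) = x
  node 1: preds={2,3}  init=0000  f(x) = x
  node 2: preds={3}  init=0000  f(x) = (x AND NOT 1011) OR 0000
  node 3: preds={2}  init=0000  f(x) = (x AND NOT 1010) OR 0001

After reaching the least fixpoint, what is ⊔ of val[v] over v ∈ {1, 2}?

0001

Iteration log — 6 steps:
  step 1. node 0  ⊔preds=0000  new=1010  stable
  step 2. node 1  ⊔preds=0000  new=0000  stable
  step 3. node 2  ⊔preds=0000  new=0000  stable
  step 4. node 3  ⊔preds=0000  new=0001  old=0000  +wl: 1,2
  step 5. node 1  ⊔preds=0001  new=0001  old=0000  +wl: 
  step 6. node 2  ⊔preds=0001  new=0000  stable

Least fixpoint reached:
  node 0: 1010
  node 1: 0001
  node 2: 0000
  node 3: 0001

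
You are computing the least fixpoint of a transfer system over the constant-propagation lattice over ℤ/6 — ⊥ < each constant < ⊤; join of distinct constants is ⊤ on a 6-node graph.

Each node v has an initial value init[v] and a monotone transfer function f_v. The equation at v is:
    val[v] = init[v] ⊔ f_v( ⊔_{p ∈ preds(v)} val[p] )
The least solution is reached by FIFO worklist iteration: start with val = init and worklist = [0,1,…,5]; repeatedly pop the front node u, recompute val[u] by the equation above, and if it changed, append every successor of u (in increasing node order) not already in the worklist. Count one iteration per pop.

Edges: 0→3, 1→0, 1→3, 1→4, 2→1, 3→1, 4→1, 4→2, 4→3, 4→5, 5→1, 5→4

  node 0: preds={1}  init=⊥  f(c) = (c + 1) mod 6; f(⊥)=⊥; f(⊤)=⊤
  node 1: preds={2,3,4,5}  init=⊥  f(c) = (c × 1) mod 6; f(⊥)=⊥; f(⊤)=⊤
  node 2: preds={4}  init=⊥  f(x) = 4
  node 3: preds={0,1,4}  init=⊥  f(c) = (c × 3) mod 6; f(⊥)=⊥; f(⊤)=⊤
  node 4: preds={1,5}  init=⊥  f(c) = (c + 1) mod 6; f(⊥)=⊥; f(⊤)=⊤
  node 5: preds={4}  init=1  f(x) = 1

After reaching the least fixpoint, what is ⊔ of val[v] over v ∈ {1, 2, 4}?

Iteration log — 16 steps:
  step 1. node 0  ⊔preds=⊥  new=⊥  stable
  step 2. node 1  ⊔preds=1  new=1  old=⊥  +wl: 0
  step 3. node 2  ⊔preds=⊥  new=4  old=⊥  +wl: 1
  step 4. node 3  ⊔preds=1  new=3  old=⊥  +wl: 
  step 5. node 4  ⊔preds=1  new=2  old=⊥  +wl: 2,3
  step 6. node 5  ⊔preds=2  new=1  stable
  step 7. node 0  ⊔preds=1  new=2  old=⊥  +wl: 
  step 8. node 1  ⊔preds=⊤  new=⊤  old=1  +wl: 0,4
  step 9. node 2  ⊔preds=2  new=4  stable
  step 10. node 3  ⊔preds=⊤  new=⊤  old=3  +wl: 1
  step 11. node 0  ⊔preds=⊤  new=⊤  old=2  +wl: 3
  step 12. node 4  ⊔preds=⊤  new=⊤  old=2  +wl: 2,5
  step 13. node 1  ⊔preds=⊤  new=⊤  stable
  step 14. node 3  ⊔preds=⊤  new=⊤  stable
  step 15. node 2  ⊔preds=⊤  new=4  stable
  step 16. node 5  ⊔preds=⊤  new=1  stable

Least fixpoint reached:
  node 0: ⊤
  node 1: ⊤
  node 2: 4
  node 3: ⊤
  node 4: ⊤
  node 5: 1

⊤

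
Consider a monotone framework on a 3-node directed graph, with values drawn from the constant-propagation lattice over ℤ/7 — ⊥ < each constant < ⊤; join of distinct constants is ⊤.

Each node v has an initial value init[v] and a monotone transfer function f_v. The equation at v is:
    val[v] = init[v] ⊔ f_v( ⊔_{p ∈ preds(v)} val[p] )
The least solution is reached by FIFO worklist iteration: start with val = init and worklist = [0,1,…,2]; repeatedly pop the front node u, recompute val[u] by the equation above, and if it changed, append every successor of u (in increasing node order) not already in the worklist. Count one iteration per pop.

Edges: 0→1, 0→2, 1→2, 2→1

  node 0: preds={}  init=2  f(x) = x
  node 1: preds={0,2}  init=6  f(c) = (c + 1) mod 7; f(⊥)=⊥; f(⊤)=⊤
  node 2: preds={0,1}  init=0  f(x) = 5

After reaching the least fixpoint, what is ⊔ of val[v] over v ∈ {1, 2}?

⊤

Iteration log — 4 steps:
  step 1. node 0  ⊔preds=⊥  new=2  stable
  step 2. node 1  ⊔preds=⊤  new=⊤  old=6  +wl: 
  step 3. node 2  ⊔preds=⊤  new=⊤  old=0  +wl: 1
  step 4. node 1  ⊔preds=⊤  new=⊤  stable

Least fixpoint reached:
  node 0: 2
  node 1: ⊤
  node 2: ⊤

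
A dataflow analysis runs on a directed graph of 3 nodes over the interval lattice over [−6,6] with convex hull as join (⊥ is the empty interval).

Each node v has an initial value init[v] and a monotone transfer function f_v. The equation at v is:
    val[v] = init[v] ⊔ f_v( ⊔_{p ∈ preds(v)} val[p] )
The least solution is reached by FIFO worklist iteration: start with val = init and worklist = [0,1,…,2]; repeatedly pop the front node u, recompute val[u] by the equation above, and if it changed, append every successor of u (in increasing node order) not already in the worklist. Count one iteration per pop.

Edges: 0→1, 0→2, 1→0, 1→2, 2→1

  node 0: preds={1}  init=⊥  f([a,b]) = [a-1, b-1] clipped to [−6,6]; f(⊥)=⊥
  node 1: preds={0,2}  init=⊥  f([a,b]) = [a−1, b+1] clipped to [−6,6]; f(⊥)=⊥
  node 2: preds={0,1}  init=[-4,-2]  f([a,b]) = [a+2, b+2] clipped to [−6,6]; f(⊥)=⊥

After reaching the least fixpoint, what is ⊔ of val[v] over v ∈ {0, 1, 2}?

Iteration log — 15 steps:
  step 1. node 0  ⊔preds=⊥  new=⊥  stable
  step 2. node 1  ⊔preds=[-4,-2]  new=[-5,-1]  old=⊥  +wl: 0
  step 3. node 2  ⊔preds=[-5,-1]  new=[-4,1]  old=[-4,-2]  +wl: 1
  step 4. node 0  ⊔preds=[-5,-1]  new=[-6,-2]  old=⊥  +wl: 2
  step 5. node 1  ⊔preds=[-6,1]  new=[-6,2]  old=[-5,-1]  +wl: 0
  step 6. node 2  ⊔preds=[-6,2]  new=[-4,4]  old=[-4,1]  +wl: 1
  step 7. node 0  ⊔preds=[-6,2]  new=[-6,1]  old=[-6,-2]  +wl: 2
  step 8. node 1  ⊔preds=[-6,4]  new=[-6,5]  old=[-6,2]  +wl: 0
  step 9. node 2  ⊔preds=[-6,5]  new=[-4,6]  old=[-4,4]  +wl: 1
  step 10. node 0  ⊔preds=[-6,5]  new=[-6,4]  old=[-6,1]  +wl: 2
  step 11. node 1  ⊔preds=[-6,6]  new=[-6,6]  old=[-6,5]  +wl: 0
  step 12. node 2  ⊔preds=[-6,6]  new=[-4,6]  stable
  step 13. node 0  ⊔preds=[-6,6]  new=[-6,5]  old=[-6,4]  +wl: 1,2
  step 14. node 1  ⊔preds=[-6,6]  new=[-6,6]  stable
  step 15. node 2  ⊔preds=[-6,6]  new=[-4,6]  stable

Least fixpoint reached:
  node 0: [-6,5]
  node 1: [-6,6]
  node 2: [-4,6]

[-6,6]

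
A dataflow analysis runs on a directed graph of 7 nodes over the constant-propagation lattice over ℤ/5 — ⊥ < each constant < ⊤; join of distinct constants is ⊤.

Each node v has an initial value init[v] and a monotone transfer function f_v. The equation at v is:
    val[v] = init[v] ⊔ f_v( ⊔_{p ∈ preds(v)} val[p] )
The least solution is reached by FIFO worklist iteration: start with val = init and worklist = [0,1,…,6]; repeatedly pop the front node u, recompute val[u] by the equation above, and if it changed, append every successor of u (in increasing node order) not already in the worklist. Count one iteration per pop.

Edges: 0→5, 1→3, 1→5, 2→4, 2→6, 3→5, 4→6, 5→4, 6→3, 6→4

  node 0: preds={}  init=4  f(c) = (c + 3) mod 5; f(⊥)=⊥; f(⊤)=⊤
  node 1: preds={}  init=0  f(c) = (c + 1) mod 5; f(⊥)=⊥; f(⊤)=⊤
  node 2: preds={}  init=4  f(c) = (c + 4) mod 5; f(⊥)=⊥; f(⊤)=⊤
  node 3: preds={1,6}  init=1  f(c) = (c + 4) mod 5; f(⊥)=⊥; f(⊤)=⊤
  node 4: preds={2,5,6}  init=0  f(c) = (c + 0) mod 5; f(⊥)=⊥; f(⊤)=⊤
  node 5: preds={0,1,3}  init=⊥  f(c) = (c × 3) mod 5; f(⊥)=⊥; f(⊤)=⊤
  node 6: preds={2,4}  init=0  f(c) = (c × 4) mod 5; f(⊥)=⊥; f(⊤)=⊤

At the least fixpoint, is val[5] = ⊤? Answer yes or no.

yes

Worklist (9 pops):
  #1 pop 0: in=⊥ → 4 (no change)
  #2 pop 1: in=⊥ → 0 (no change)
  #3 pop 2: in=⊥ → 4 (no change)
  #4 pop 3: in=0 → ⊤ (was 1); enqueue []
  #5 pop 4: in=⊤ → ⊤ (was 0); enqueue []
  #6 pop 5: in=⊤ → ⊤ (was ⊥); enqueue [4]
  #7 pop 6: in=⊤ → ⊤ (was 0); enqueue [3]
  #8 pop 4: in=⊤ → ⊤ (no change)
  #9 pop 3: in=⊤ → ⊤ (no change)

Fixpoint:
  val[0] = 4
  val[1] = 0
  val[2] = 4
  val[3] = ⊤
  val[4] = ⊤
  val[5] = ⊤
  val[6] = ⊤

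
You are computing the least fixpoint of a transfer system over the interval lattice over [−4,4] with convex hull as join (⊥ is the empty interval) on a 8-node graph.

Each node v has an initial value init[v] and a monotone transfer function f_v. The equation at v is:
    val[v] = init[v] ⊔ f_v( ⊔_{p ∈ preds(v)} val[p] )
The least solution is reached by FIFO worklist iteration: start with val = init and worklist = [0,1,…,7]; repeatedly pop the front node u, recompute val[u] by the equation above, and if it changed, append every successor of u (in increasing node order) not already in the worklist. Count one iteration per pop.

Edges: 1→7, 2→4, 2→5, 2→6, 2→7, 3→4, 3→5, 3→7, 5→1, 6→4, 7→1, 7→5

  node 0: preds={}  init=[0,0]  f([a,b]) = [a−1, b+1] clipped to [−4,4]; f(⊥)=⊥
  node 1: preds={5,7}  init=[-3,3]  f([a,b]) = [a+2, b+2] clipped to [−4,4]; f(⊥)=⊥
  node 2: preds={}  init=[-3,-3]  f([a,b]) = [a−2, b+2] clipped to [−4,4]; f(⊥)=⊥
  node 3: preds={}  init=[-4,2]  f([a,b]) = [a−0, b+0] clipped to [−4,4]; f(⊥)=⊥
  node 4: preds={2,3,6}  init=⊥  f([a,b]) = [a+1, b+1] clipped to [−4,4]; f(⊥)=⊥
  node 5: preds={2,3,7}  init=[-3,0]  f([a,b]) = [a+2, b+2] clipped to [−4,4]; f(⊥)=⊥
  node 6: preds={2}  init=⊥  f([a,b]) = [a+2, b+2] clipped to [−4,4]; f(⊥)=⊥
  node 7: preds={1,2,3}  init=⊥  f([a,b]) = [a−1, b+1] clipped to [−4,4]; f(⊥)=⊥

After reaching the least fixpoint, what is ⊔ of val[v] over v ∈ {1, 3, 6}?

[-4,4]

Iteration log — 12 steps:
  step 1. node 0  ⊔preds=⊥  new=[0,0]  stable
  step 2. node 1  ⊔preds=[-3,0]  new=[-3,3]  stable
  step 3. node 2  ⊔preds=⊥  new=[-3,-3]  stable
  step 4. node 3  ⊔preds=⊥  new=[-4,2]  stable
  step 5. node 4  ⊔preds=[-4,2]  new=[-3,3]  old=⊥  +wl: 
  step 6. node 5  ⊔preds=[-4,2]  new=[-3,4]  old=[-3,0]  +wl: 1
  step 7. node 6  ⊔preds=[-3,-3]  new=[-1,-1]  old=⊥  +wl: 4
  step 8. node 7  ⊔preds=[-4,3]  new=[-4,4]  old=⊥  +wl: 5
  step 9. node 1  ⊔preds=[-4,4]  new=[-3,4]  old=[-3,3]  +wl: 7
  step 10. node 4  ⊔preds=[-4,2]  new=[-3,3]  stable
  step 11. node 5  ⊔preds=[-4,4]  new=[-3,4]  stable
  step 12. node 7  ⊔preds=[-4,4]  new=[-4,4]  stable

Least fixpoint reached:
  node 0: [0,0]
  node 1: [-3,4]
  node 2: [-3,-3]
  node 3: [-4,2]
  node 4: [-3,3]
  node 5: [-3,4]
  node 6: [-1,-1]
  node 7: [-4,4]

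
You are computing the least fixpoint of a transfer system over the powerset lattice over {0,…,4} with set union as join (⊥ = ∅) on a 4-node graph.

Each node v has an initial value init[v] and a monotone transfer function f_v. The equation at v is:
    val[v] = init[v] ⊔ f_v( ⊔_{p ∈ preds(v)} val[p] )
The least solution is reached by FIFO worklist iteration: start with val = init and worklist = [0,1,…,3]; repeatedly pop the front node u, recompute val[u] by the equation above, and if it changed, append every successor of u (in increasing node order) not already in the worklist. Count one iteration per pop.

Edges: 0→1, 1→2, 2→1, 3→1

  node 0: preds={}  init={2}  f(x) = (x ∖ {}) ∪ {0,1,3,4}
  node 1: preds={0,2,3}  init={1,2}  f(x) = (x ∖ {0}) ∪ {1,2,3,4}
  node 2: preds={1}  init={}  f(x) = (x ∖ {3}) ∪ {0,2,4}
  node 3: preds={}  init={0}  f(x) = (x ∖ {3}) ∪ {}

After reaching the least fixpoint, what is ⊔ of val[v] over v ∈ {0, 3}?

{0,1,2,3,4}

Iteration log — 5 steps:
  step 1. node 0  ⊔preds={}  new={0,1,2,3,4}  old={2}  +wl: 
  step 2. node 1  ⊔preds={0,1,2,3,4}  new={1,2,3,4}  old={1,2}  +wl: 
  step 3. node 2  ⊔preds={1,2,3,4}  new={0,1,2,4}  old={}  +wl: 1
  step 4. node 3  ⊔preds={}  new={0}  stable
  step 5. node 1  ⊔preds={0,1,2,3,4}  new={1,2,3,4}  stable

Least fixpoint reached:
  node 0: {0,1,2,3,4}
  node 1: {1,2,3,4}
  node 2: {0,1,2,4}
  node 3: {0}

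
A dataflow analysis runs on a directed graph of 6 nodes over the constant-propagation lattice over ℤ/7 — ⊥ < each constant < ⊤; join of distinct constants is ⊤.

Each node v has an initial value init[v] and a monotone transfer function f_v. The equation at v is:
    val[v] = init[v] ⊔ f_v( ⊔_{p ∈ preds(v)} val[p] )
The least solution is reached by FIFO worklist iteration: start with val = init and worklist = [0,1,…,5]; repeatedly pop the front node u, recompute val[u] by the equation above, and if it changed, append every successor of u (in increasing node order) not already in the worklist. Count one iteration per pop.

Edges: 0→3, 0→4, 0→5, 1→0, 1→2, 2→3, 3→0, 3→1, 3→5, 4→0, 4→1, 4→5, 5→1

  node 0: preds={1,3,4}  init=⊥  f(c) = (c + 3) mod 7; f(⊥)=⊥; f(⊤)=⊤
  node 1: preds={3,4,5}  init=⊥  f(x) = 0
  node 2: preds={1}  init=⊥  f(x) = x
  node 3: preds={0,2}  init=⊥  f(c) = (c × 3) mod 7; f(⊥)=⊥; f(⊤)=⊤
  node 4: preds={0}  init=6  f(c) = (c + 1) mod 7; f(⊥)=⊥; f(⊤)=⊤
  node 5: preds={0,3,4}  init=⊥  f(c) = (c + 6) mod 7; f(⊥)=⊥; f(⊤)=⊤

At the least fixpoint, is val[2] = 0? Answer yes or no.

Trace (11 dequeues):
  [1] u=0 | in 6 | out 2 | prev ⊥ | push {}
  [2] u=1 | in 6 | out 0 | prev ⊥ | push {0}
  [3] u=2 | in 0 | out 0 | prev ⊥ | push {}
  [4] u=3 | in ⊤ | out ⊤ | prev ⊥ | push {1}
  [5] u=4 | in 2 | out ⊤ | prev 6 | push {}
  [6] u=5 | in ⊤ | out ⊤ | prev ⊥ | push {}
  [7] u=0 | in ⊤ | out ⊤ | prev 2 | push {3,4,5}
  [8] u=1 | in ⊤ | out 0 | ==
  [9] u=3 | in ⊤ | out ⊤ | ==
  [10] u=4 | in ⊤ | out ⊤ | ==
  [11] u=5 | in ⊤ | out ⊤ | ==

Converged values:
  [0] ⊤
  [1] 0
  [2] 0
  [3] ⊤
  [4] ⊤
  [5] ⊤

yes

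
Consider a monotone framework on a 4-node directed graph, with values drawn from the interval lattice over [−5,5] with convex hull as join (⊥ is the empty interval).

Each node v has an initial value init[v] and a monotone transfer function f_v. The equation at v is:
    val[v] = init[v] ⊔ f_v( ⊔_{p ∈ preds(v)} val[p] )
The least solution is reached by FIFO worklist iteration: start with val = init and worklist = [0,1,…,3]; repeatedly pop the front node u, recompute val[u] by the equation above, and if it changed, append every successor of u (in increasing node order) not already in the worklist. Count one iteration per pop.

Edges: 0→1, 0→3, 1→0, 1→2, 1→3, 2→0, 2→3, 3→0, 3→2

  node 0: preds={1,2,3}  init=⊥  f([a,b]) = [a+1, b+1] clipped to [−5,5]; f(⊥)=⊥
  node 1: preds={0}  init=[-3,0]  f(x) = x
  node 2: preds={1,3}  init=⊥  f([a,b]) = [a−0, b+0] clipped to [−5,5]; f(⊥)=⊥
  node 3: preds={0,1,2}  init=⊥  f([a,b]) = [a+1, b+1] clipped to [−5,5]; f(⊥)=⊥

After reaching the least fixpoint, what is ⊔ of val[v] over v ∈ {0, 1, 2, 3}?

[-3,5]

Worklist (16 pops):
  #1 pop 0: in=[-3,0] → [-2,1] (was ⊥); enqueue []
  #2 pop 1: in=[-2,1] → [-3,1] (was [-3,0]); enqueue [0]
  #3 pop 2: in=[-3,1] → [-3,1] (was ⊥); enqueue []
  #4 pop 3: in=[-3,1] → [-2,2] (was ⊥); enqueue [2]
  #5 pop 0: in=[-3,2] → [-2,3] (was [-2,1]); enqueue [1,3]
  #6 pop 2: in=[-3,2] → [-3,2] (was [-3,1]); enqueue [0]
  #7 pop 1: in=[-2,3] → [-3,3] (was [-3,1]); enqueue [2]
  #8 pop 3: in=[-3,3] → [-2,4] (was [-2,2]); enqueue []
  #9 pop 0: in=[-3,4] → [-2,5] (was [-2,3]); enqueue [1,3]
  #10 pop 2: in=[-3,4] → [-3,4] (was [-3,2]); enqueue [0]
  #11 pop 1: in=[-2,5] → [-3,5] (was [-3,3]); enqueue [2]
  #12 pop 3: in=[-3,5] → [-2,5] (was [-2,4]); enqueue []
  #13 pop 0: in=[-3,5] → [-2,5] (no change)
  #14 pop 2: in=[-3,5] → [-3,5] (was [-3,4]); enqueue [0,3]
  #15 pop 0: in=[-3,5] → [-2,5] (no change)
  #16 pop 3: in=[-3,5] → [-2,5] (no change)

Fixpoint:
  val[0] = [-2,5]
  val[1] = [-3,5]
  val[2] = [-3,5]
  val[3] = [-2,5]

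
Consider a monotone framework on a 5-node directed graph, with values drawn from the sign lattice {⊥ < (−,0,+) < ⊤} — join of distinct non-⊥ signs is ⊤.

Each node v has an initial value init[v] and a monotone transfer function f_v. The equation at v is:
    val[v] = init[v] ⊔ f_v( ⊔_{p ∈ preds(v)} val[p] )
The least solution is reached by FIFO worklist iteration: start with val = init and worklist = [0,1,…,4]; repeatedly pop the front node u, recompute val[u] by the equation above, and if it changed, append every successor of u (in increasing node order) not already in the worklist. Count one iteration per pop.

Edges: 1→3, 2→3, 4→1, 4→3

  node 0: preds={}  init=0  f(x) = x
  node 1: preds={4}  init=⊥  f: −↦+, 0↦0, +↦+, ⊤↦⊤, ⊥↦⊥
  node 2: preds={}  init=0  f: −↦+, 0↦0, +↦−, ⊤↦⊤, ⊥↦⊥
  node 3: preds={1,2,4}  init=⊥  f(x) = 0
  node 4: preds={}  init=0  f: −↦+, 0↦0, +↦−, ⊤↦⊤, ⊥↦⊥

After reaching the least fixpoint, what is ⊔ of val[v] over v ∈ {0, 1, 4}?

0

Trace (5 dequeues):
  [1] u=0 | in ⊥ | out 0 | ==
  [2] u=1 | in 0 | out 0 | prev ⊥ | push {}
  [3] u=2 | in ⊥ | out 0 | ==
  [4] u=3 | in 0 | out 0 | prev ⊥ | push {}
  [5] u=4 | in ⊥ | out 0 | ==

Converged values:
  [0] 0
  [1] 0
  [2] 0
  [3] 0
  [4] 0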